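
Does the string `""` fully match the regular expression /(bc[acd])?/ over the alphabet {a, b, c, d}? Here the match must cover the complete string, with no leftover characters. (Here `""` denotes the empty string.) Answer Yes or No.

Yes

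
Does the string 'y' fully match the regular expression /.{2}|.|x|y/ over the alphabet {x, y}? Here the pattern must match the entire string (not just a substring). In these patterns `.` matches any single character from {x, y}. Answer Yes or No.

Yes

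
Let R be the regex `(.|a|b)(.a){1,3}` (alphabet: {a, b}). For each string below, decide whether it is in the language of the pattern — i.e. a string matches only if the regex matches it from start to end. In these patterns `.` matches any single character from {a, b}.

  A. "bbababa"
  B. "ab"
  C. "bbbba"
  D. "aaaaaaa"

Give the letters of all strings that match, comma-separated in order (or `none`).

A, D

A → match
B → no match — must end with "a"
C → no match
D → match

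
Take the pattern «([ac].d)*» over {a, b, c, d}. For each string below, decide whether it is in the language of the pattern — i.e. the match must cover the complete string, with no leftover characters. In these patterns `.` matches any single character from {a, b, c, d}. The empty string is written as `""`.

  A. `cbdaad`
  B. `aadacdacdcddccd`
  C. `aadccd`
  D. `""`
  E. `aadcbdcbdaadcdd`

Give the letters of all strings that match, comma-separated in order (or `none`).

A → match
B → match
C → match
D → match
E → match

A, B, C, D, E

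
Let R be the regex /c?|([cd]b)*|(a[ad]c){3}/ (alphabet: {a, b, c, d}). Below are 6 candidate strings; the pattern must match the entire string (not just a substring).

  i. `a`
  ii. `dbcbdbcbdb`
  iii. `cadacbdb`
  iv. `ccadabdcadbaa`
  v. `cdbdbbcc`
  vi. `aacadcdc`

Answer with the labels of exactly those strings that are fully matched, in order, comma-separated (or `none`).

i. `a` → no match
ii. `dbcbdbcbdb` → match
iii. `cadacbdb` → no match
iv → no match
v. `cdbdbbcc` → no match
vi. `aacadcdc` → no match

ii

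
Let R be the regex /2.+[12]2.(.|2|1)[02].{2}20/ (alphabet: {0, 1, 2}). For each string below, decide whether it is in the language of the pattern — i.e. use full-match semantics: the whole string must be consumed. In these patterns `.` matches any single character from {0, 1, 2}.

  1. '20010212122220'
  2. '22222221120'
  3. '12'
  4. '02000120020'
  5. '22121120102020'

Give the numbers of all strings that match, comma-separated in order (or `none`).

1 → no match
2. '22222221120' → match
3. '12' → no match — must start with '2'
4. '02000120020' → no match — must start with '2'
5 → match

2, 5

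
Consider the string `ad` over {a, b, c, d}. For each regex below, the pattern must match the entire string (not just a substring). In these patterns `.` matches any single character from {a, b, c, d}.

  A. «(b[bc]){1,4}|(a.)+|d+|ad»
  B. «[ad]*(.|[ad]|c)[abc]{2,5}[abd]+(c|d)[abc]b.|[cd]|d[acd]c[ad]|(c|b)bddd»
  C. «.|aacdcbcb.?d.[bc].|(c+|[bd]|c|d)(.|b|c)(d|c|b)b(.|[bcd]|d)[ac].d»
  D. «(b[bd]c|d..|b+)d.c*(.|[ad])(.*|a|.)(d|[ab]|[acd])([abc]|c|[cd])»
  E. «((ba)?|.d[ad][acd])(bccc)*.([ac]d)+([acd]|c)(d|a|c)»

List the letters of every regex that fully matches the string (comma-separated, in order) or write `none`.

A → match
B → no match
C → no match
D → no match
E → no match

A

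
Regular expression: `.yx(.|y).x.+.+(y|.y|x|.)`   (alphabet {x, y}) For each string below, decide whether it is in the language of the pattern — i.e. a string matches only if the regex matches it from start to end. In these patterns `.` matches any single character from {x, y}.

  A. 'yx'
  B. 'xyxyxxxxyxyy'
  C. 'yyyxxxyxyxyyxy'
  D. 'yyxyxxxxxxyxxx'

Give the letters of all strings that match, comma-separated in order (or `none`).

B, D

A → no match
B → match
C → no match
D → match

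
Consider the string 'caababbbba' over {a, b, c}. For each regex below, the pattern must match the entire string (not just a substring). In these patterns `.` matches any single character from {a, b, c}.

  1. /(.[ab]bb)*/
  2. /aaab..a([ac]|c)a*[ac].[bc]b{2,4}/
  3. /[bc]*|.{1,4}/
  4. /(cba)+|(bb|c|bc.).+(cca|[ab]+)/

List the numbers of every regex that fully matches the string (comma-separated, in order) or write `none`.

4

1 → no match
2 → no match — must start with 'aaab'
3 → no match
4 → match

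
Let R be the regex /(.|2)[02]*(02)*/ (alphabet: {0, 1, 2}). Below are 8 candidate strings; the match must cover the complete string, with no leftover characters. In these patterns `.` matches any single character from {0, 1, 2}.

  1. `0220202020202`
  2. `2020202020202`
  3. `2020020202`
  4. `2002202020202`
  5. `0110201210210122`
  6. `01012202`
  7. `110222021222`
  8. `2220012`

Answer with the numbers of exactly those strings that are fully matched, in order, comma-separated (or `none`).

1, 2, 3, 4

1 → match
2 → match
3. `2020020202` → match
4 → match
5 → no match
6. `01012202` → no match
7. `110222021222` → no match
8. `2220012` → no match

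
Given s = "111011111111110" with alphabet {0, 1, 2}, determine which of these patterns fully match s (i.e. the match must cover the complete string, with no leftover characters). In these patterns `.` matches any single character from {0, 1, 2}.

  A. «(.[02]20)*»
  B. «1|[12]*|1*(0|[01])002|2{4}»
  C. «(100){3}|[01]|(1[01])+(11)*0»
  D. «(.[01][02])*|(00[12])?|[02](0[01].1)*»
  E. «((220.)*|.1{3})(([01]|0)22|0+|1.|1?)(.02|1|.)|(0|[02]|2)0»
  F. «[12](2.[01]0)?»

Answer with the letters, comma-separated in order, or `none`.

C

A → no match
B → no match
C → match
D → no match
E → no match
F → no match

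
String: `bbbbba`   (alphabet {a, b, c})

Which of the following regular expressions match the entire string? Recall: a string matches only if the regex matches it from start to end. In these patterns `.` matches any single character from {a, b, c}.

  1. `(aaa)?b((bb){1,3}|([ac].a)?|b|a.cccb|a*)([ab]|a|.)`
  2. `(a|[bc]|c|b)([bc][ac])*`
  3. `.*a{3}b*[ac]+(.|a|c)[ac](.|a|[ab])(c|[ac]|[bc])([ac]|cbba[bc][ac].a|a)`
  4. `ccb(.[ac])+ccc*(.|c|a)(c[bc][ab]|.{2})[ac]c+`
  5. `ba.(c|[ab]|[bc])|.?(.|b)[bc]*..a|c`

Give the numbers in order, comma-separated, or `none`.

1 → match
2 → no match
3 → no match
4 → no match — must start with `ccb`
5 → match

1, 5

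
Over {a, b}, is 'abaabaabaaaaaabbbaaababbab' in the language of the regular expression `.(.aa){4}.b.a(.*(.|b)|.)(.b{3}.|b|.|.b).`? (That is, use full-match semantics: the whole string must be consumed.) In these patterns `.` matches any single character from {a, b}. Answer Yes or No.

No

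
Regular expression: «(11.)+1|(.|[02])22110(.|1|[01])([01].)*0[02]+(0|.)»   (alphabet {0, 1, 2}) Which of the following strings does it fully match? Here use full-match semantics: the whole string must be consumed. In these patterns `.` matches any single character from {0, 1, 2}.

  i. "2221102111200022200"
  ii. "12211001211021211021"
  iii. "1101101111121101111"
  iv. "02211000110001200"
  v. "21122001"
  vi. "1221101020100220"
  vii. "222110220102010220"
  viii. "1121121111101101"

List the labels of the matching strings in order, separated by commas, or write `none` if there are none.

i → match
ii → match
iii → match
iv → no match
v. "21122001" → no match
vi → match
vii → no match
viii → match

i, ii, iii, vi, viii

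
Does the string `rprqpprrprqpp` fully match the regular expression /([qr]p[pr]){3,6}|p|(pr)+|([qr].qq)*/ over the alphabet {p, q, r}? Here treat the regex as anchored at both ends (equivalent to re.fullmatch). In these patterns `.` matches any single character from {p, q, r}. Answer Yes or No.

No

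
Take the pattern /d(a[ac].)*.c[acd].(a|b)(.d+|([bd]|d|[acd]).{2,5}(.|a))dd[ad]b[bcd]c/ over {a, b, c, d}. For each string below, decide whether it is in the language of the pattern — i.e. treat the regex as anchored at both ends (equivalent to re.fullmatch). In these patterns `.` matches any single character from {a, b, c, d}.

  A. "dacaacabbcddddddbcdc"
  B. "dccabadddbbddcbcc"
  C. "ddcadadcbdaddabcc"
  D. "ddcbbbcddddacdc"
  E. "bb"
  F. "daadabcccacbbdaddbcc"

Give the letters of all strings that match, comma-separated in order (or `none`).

A → no match
B → no match
C → match
D → no match
E. "bb" → no match — must start with "d"
F → no match

C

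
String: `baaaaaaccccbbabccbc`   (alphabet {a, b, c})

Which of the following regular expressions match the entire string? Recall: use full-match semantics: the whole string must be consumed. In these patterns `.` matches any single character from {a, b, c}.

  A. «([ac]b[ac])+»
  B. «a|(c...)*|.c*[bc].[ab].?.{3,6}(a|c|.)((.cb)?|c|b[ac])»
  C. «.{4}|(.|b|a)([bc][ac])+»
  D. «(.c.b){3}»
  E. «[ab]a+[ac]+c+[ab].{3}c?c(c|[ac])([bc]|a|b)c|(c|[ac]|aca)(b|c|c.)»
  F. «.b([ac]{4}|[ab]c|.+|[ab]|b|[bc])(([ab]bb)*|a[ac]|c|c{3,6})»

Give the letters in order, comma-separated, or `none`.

E

A → no match
B → no match
C → no match
D → no match — must end with `b`
E → match
F → no match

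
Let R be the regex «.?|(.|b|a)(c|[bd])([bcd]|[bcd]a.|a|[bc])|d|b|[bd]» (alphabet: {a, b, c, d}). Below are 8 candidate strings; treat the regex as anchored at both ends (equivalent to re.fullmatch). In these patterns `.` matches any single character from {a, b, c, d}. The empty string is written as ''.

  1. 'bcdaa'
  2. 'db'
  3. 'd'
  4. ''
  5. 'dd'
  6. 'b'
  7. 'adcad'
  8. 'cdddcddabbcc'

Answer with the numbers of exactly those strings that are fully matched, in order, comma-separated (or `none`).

1, 3, 4, 6, 7

1. 'bcdaa' → match
2. 'db' → no match
3. 'd' → match
4. '' → match
5. 'dd' → no match
6. 'b' → match
7. 'adcad' → match
8. 'cdddcddabbcc' → no match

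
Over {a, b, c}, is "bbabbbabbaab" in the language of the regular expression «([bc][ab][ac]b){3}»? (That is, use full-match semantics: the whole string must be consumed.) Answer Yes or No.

Yes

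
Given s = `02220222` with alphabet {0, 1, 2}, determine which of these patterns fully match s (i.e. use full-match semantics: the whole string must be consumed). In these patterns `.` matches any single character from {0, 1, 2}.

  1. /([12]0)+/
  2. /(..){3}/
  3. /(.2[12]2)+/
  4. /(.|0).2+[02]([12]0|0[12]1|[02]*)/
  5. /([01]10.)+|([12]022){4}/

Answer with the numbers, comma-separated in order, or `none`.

3, 4

1 → no match — must end with `0`
2 → no match
3 → match
4 → match
5 → no match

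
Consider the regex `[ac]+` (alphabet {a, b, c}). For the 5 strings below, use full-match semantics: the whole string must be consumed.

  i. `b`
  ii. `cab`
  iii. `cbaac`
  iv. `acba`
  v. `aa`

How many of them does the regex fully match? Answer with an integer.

1

i → no match
ii → no match
iii → no match
iv → no match
v → match
Total matched: 1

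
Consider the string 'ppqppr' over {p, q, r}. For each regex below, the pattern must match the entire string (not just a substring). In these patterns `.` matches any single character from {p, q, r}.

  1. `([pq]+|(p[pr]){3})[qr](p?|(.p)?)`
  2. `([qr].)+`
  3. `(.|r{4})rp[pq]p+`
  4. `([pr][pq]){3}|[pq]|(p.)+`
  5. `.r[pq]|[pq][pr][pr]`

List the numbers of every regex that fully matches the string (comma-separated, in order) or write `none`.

1 → match
2 → no match
3 → no match — must end with 'p'
4 → no match
5 → no match

1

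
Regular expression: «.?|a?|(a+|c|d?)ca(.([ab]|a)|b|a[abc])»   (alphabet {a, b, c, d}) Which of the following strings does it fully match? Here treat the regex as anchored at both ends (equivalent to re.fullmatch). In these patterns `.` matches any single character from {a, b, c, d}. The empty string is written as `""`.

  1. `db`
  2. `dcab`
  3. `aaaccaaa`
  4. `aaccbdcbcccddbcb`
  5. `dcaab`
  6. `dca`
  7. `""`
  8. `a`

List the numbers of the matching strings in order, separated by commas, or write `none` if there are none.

2, 5, 7, 8

1 → no match
2 → match
3 → no match
4 → no match
5 → match
6 → no match
7 → match
8 → match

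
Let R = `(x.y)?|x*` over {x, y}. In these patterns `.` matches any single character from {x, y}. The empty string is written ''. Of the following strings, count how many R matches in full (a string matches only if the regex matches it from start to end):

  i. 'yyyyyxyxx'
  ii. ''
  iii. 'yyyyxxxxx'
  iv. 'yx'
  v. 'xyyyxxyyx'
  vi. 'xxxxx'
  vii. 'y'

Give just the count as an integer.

2

i → no match
ii → match
iii → no match
iv → no match
v → no match
vi → match
vii → no match
Total matched: 2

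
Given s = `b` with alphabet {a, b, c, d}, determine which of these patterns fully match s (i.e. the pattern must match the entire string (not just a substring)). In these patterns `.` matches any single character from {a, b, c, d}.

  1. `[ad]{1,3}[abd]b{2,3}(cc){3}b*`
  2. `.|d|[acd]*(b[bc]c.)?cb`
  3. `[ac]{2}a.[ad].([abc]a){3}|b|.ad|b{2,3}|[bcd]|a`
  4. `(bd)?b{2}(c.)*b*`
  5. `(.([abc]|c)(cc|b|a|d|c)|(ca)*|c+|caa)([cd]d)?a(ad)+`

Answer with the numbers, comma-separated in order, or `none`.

2, 3

1 → no match
2 → match
3 → match
4 → no match
5 → no match — must end with `ad`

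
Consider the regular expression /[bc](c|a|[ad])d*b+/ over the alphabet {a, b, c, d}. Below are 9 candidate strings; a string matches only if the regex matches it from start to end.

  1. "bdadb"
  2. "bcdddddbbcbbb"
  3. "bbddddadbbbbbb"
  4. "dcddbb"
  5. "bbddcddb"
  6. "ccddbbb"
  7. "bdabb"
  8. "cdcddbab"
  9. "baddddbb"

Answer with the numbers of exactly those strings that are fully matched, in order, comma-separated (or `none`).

6, 9

1 → no match
2 → no match
3 → no match
4 → no match
5 → no match
6 → match
7 → no match
8 → no match
9 → match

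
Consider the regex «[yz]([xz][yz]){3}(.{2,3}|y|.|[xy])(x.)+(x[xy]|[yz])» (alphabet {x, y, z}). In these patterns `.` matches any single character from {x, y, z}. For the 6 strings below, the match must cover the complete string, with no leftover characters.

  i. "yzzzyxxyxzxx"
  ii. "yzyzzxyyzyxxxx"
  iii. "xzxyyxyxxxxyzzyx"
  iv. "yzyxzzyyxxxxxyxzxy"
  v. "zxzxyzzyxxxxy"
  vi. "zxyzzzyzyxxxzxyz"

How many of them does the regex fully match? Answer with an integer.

i. "yzzzyxxyxzxx" → no match
ii → match
iii → no match
iv → match
v → match
vi → match
Total matched: 4

4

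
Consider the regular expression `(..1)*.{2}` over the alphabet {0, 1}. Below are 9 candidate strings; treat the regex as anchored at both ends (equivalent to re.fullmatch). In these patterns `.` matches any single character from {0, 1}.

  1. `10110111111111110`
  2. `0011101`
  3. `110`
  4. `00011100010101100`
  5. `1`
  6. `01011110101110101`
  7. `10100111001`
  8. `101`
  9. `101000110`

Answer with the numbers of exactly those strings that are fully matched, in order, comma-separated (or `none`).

1 → match
2. `0011101` → no match
3. `110` → no match
4 → no match
5. `1` → no match
6 → no match
7. `10100111001` → no match
8. `101` → no match
9. `101000110` → no match

1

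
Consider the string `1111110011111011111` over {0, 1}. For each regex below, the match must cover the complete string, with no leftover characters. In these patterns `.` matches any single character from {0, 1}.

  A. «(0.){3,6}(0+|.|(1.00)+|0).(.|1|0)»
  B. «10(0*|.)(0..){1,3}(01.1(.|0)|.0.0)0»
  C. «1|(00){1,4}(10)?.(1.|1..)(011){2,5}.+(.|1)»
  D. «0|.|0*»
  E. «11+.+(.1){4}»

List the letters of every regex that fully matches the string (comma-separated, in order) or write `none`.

A → no match — must start with `0`
B → no match — must start with `10`
C → no match
D → no match
E → match

E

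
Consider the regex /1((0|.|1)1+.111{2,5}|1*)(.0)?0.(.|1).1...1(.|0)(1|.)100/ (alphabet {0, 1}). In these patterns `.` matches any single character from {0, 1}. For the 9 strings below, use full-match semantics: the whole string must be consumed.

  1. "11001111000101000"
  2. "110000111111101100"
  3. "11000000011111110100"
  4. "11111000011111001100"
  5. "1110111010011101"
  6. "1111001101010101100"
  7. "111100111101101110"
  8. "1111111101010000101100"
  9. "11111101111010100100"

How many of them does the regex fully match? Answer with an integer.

3

1 → no match — must end with "100"
2 → match
3 → no match
4 → no match
5 → no match — must end with "100"
6 → match
7 → no match — must end with "100"
8 → no match
9 → match
Total matched: 3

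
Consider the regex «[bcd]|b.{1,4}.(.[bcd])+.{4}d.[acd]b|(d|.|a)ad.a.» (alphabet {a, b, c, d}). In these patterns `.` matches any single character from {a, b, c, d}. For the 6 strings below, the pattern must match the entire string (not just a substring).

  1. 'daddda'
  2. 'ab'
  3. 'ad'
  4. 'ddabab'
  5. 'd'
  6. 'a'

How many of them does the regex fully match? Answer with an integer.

1. 'daddda' → no match
2. 'ab' → no match
3. 'ad' → no match
4. 'ddabab' → no match
5. 'd' → match
6. 'a' → no match
Total matched: 1

1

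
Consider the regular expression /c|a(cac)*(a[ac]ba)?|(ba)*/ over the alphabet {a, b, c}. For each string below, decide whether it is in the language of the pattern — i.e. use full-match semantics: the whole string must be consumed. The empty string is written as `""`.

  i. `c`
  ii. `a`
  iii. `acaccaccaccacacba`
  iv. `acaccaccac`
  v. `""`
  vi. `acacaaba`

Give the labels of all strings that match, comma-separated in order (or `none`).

i, ii, iii, iv, v, vi

i → match
ii → match
iii → match
iv → match
v → match
vi → match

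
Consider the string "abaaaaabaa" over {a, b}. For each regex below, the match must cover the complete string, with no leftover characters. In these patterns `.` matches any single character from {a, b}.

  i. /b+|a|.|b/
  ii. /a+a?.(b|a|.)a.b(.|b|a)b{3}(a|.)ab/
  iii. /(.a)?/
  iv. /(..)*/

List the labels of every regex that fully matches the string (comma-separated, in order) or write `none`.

iv

i → no match
ii → no match — must end with "ab"
iii → no match
iv → match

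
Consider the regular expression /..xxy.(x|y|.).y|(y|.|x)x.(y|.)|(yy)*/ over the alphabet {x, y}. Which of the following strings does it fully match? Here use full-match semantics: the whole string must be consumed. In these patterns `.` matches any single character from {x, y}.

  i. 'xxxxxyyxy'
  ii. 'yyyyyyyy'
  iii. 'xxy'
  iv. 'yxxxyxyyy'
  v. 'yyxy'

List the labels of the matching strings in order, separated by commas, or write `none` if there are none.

i → no match
ii → match
iii → no match
iv → match
v → no match

ii, iv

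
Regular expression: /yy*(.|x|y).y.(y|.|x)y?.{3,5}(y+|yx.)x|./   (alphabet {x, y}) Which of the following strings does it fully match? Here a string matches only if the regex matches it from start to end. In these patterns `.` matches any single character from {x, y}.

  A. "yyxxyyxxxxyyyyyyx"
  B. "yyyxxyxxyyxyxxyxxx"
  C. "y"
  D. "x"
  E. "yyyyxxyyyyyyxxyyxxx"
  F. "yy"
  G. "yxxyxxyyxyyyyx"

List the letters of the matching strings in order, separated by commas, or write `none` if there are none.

A, B, C, D, E, G

A → match
B → match
C → match
D → match
E → match
F → no match
G → match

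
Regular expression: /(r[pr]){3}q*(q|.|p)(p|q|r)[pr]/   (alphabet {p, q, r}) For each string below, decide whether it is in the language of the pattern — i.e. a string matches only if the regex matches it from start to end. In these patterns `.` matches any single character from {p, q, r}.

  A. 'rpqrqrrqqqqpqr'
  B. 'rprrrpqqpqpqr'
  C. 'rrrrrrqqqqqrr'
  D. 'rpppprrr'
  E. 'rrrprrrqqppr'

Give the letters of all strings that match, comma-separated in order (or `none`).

C

A → no match
B → no match
C → match
D → no match
E → no match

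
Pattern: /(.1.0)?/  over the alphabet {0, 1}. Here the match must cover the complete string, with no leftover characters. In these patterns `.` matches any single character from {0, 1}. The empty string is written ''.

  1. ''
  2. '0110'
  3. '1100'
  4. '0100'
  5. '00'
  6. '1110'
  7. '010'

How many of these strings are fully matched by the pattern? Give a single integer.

5

1 → match
2 → match
3 → match
4 → match
5 → no match
6 → match
7 → no match
Total matched: 5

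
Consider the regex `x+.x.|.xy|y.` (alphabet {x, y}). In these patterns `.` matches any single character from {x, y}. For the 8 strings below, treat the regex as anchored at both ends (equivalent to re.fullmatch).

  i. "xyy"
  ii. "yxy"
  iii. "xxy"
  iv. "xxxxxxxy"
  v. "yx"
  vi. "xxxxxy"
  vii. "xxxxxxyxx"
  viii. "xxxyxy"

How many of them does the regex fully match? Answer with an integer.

i → no match
ii → match
iii → match
iv → match
v → match
vi → match
vii → match
viii → match
Total matched: 7

7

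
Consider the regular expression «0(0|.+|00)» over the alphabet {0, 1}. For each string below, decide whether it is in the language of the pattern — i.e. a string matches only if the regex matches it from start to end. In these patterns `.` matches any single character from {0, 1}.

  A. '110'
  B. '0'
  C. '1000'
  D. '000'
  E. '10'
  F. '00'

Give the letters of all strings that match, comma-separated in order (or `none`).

A → no match — must start with '0'
B → no match
C → no match — must start with '0'
D → match
E → no match — must start with '0'
F → match

D, F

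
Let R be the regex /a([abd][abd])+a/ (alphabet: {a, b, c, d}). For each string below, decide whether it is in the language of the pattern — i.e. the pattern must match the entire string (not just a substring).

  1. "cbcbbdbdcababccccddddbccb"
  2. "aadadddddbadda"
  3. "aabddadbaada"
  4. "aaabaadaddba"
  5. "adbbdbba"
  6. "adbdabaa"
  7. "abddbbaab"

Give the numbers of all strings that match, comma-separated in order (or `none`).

2, 3, 4, 5, 6

1 → no match — must start with "a"
2 → match
3 → match
4 → match
5 → match
6 → match
7 → no match — must end with "a"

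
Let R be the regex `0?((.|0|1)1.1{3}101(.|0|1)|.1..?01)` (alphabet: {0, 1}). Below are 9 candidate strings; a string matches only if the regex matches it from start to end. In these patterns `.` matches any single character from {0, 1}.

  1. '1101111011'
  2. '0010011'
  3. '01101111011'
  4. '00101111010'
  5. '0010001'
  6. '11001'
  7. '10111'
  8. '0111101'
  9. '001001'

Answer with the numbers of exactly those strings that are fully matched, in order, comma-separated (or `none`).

1 → match
2 → no match
3 → match
4 → match
5 → match
6 → match
7 → no match
8 → match
9 → match

1, 3, 4, 5, 6, 8, 9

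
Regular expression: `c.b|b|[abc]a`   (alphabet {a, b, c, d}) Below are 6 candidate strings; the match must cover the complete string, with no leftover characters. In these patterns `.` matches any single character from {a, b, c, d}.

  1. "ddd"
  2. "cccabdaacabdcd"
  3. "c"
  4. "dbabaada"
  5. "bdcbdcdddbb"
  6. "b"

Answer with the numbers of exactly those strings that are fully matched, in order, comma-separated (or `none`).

1 → no match
2 → no match
3 → no match
4 → no match
5 → no match
6 → match

6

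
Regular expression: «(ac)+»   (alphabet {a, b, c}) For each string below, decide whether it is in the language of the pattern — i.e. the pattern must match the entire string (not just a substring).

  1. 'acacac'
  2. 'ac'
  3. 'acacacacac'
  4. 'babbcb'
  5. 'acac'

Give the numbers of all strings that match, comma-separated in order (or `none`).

1, 2, 3, 5

1 → match
2 → match
3 → match
4 → no match — must start with 'ac'
5 → match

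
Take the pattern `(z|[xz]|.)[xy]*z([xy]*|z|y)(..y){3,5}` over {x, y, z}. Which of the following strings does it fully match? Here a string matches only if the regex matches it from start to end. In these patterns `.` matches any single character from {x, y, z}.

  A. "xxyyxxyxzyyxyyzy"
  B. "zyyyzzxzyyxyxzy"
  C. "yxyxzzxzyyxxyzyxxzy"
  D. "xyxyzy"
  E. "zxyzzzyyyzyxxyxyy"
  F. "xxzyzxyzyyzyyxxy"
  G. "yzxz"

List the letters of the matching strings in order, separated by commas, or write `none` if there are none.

B, E, F

A → no match
B → match
C → no match
D → no match
E → match
F → match
G → no match — must end with "y"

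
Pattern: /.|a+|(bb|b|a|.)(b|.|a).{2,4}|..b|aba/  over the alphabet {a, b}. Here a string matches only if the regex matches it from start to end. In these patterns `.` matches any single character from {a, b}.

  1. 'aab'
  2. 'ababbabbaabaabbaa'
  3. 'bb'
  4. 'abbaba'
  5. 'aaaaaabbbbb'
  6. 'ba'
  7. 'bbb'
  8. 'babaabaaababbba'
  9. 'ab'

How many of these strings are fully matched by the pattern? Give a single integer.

3

1 → match
2 → no match
3 → no match
4 → match
5 → no match
6 → no match
7 → match
8 → no match
9 → no match
Total matched: 3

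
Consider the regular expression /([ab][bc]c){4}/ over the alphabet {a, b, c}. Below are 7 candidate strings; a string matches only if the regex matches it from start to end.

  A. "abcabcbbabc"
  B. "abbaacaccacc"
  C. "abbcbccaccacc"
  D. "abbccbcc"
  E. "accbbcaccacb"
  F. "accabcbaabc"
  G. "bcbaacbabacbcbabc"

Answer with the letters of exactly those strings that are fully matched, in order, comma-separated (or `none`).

A → no match
B → no match
C → no match
D → no match
E → no match — must end with "c"
F → no match
G → no match

none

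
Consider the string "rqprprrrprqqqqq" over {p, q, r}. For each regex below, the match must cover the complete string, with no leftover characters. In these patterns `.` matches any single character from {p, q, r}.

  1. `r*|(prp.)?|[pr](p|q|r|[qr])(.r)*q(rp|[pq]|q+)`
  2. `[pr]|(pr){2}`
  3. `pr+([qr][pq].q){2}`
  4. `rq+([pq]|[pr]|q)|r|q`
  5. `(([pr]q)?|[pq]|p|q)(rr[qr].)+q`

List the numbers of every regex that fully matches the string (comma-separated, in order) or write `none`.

1 → match
2 → no match
3 → no match — must start with "pr"
4 → no match
5 → no match

1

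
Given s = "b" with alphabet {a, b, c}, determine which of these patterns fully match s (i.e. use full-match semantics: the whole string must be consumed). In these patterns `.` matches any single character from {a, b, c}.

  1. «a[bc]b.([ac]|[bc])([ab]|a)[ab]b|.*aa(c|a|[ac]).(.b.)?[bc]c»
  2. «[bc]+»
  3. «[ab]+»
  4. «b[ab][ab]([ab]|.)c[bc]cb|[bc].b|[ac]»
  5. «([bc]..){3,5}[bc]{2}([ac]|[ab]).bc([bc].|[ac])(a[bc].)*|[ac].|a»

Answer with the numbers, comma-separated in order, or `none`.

2, 3

1 → no match
2 → match
3 → match
4 → no match
5 → no match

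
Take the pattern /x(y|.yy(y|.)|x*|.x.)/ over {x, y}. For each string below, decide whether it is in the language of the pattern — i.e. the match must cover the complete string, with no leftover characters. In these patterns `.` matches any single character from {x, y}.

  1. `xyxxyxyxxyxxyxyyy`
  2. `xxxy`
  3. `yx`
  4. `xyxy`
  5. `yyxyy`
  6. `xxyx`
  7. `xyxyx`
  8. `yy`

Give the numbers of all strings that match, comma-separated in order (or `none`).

2, 4

1 → no match
2. `xxxy` → match
3. `yx` → no match — must start with `x`
4. `xyxy` → match
5. `yyxyy` → no match — must start with `x`
6. `xxyx` → no match
7. `xyxyx` → no match
8. `yy` → no match — must start with `x`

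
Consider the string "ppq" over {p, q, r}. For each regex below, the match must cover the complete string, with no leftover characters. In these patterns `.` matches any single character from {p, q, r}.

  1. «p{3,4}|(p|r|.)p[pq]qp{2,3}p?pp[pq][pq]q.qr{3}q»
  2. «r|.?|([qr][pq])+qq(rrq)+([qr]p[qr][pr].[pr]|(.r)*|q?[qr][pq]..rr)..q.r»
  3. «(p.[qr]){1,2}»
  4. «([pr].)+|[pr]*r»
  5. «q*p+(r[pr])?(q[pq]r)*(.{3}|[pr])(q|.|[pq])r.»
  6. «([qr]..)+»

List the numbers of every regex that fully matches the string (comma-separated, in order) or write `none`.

1 → no match
2 → no match
3 → match
4 → no match
5 → no match
6 → no match

3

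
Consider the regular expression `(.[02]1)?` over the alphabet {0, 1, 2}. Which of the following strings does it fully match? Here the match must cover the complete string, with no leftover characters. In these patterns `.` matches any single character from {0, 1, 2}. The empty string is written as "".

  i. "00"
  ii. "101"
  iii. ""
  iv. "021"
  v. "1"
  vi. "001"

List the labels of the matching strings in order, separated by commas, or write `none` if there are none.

i. "00" → no match
ii. "101" → match
iii. "" → match
iv. "021" → match
v. "1" → no match
vi. "001" → match

ii, iii, iv, vi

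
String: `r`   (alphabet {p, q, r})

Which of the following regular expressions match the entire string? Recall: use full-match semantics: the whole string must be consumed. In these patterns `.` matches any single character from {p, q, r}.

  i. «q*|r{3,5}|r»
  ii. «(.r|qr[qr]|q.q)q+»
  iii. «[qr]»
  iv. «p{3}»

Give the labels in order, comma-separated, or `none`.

i, iii

i → match
ii → no match — must end with `q`
iii → match
iv → no match — must start with `p`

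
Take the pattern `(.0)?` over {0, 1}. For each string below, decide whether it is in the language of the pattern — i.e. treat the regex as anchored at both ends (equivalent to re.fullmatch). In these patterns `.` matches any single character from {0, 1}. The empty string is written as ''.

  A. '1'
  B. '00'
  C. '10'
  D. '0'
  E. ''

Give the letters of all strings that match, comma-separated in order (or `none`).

B, C, E

A → no match
B → match
C → match
D → no match
E → match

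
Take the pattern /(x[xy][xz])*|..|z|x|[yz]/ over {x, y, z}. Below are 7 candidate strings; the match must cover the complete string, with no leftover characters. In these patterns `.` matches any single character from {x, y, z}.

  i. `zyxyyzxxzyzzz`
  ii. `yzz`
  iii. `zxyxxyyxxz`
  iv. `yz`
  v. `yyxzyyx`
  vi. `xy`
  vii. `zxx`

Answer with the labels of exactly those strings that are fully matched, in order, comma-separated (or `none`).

iv, vi

i → no match
ii. `yzz` → no match
iii. `zxyxxyyxxz` → no match
iv. `yz` → match
v. `yyxzyyx` → no match
vi. `xy` → match
vii. `zxx` → no match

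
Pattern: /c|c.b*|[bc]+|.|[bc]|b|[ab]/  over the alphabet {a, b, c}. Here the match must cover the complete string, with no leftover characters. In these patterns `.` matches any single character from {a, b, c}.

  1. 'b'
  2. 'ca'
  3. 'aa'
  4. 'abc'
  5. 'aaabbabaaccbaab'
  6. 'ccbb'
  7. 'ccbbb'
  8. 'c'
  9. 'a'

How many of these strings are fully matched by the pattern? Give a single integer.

6

1 → match
2 → match
3 → no match
4 → no match
5 → no match
6 → match
7 → match
8 → match
9 → match
Total matched: 6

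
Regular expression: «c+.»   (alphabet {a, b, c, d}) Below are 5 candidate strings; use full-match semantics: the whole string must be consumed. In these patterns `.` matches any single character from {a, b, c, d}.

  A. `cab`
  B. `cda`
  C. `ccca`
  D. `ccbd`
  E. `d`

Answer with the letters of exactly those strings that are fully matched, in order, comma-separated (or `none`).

C

A → no match
B → no match
C → match
D → no match
E → no match — must start with `c`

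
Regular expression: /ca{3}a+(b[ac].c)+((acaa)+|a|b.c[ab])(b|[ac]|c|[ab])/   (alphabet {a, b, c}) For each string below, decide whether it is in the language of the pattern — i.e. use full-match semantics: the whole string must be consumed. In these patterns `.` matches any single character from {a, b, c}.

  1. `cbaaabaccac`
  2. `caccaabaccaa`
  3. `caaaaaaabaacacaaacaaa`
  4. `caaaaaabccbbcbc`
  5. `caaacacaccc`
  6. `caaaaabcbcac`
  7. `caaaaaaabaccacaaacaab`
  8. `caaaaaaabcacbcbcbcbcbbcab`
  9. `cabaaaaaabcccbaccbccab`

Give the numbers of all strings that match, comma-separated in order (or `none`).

1 → no match — must start with `ca`
2 → no match
3 → match
4 → no match
5 → no match
6 → match
7 → match
8 → match
9 → no match

3, 6, 7, 8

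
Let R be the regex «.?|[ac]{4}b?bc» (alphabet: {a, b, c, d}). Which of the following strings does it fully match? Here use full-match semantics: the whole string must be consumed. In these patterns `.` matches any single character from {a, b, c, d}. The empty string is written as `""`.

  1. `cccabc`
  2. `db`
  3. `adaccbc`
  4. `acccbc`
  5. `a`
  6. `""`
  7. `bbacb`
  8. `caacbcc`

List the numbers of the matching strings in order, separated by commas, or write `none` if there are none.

1, 4, 5, 6

1 → match
2 → no match
3 → no match
4 → match
5 → match
6 → match
7 → no match
8 → no match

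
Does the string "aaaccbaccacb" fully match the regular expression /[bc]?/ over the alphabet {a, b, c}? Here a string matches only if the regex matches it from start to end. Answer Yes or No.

No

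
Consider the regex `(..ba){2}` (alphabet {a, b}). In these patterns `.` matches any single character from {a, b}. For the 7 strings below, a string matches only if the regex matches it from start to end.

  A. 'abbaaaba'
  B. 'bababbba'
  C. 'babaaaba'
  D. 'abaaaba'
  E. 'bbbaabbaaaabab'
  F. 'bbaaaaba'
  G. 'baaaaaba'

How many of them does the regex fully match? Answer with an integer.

A → match
B → match
C → match
D → no match
E → no match — must end with 'ba'
F → no match
G → no match
Total matched: 3

3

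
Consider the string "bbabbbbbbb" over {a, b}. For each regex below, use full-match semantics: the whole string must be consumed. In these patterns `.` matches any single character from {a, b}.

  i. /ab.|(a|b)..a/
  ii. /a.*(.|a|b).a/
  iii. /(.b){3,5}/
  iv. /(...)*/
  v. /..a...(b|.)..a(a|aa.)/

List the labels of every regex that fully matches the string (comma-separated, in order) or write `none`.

i → no match
ii → no match — must start with "a"
iii → match
iv → no match
v → no match

iii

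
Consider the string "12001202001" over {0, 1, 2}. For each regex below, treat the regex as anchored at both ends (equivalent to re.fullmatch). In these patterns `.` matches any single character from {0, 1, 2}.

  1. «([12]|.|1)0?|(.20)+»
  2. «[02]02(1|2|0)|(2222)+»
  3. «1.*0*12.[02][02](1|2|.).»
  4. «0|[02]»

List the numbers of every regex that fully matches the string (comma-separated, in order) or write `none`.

3

1 → no match
2 → no match
3 → match
4 → no match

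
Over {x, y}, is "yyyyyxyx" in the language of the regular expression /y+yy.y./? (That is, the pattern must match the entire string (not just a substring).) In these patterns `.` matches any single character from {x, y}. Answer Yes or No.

Yes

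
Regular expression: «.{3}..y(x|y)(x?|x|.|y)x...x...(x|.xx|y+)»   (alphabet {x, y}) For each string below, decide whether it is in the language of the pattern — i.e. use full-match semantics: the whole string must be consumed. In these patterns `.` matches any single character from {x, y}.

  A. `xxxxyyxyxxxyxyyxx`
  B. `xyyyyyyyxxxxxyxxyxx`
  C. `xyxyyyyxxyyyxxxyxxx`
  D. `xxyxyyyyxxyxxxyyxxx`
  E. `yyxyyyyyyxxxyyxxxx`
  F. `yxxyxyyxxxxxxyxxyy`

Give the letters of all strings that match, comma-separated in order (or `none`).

A, B, C, D, F

A → match
B → match
C → match
D → match
E → no match
F → match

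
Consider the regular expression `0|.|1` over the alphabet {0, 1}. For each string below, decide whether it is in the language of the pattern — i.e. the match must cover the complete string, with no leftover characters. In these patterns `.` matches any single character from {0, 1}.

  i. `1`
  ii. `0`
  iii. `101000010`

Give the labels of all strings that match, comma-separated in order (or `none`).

i → match
ii → match
iii → no match

i, ii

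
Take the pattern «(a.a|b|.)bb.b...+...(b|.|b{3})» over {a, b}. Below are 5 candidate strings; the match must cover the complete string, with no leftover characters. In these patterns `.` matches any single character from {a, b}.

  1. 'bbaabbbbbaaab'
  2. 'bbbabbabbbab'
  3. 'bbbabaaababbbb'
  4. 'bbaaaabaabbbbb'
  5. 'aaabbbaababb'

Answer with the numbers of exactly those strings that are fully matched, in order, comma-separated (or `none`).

2, 3

1 → no match
2 → match
3 → match
4 → no match
5 → no match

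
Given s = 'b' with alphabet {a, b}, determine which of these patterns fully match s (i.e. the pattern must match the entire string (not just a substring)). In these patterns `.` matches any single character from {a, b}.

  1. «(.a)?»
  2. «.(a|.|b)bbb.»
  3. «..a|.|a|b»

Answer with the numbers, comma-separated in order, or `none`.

3

1 → no match
2 → no match
3 → match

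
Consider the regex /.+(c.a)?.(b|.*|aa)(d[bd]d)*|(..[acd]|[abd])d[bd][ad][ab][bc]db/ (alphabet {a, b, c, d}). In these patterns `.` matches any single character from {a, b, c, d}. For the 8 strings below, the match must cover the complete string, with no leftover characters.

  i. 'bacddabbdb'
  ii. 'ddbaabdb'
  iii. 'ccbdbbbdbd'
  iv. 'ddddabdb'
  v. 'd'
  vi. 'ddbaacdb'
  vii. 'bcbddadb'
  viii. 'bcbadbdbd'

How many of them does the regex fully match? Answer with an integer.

i → match
ii → match
iii → match
iv → match
v → no match
vi → match
vii → match
viii → match
Total matched: 7

7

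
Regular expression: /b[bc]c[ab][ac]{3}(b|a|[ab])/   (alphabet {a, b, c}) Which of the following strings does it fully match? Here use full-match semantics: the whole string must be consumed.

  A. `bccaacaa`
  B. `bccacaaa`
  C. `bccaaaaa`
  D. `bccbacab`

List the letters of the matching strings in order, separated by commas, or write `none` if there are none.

A → match
B → match
C → match
D → match

A, B, C, D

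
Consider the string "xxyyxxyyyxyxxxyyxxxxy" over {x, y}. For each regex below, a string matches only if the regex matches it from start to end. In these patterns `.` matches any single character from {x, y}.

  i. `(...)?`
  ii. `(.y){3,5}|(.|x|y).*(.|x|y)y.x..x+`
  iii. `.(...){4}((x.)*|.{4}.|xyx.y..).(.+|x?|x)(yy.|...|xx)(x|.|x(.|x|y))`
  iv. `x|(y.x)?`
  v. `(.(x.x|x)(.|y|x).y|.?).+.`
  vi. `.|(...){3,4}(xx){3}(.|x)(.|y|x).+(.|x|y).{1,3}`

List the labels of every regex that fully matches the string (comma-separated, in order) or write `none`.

iii, v

i → no match
ii → no match
iii → match
iv → no match
v → match
vi → no match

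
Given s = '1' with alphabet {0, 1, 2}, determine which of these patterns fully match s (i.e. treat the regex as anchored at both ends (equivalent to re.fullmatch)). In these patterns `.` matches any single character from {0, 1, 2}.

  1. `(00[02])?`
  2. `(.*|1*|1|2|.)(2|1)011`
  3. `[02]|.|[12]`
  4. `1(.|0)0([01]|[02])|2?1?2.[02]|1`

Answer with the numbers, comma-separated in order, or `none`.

1 → no match
2 → no match — must end with '011'
3 → match
4 → match

3, 4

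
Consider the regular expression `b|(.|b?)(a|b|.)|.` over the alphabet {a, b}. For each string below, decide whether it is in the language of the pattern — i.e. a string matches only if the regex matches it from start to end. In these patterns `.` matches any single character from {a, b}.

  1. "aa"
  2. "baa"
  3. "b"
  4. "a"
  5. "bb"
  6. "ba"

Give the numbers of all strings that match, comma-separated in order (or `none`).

1, 3, 4, 5, 6

1 → match
2 → no match
3 → match
4 → match
5 → match
6 → match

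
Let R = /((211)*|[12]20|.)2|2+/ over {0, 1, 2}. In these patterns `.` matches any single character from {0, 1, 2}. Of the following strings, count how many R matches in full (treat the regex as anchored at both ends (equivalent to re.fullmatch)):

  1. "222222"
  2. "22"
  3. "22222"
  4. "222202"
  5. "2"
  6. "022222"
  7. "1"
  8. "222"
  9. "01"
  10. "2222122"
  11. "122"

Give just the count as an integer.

5

1. "222222" → match
2. "22" → match
3. "22222" → match
4. "222202" → no match
5. "2" → match
6. "022222" → no match
7. "1" → no match — must end with "2"
8. "222" → match
9. "01" → no match — must end with "2"
10. "2222122" → no match
11. "122" → no match
Total matched: 5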